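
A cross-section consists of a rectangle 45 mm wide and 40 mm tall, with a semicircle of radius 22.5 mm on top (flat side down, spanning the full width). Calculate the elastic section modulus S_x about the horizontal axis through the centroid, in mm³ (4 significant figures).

Treat the section as a set of non-overlapping primitives; coordinates are from the bounding-box lower-left.
Rectangular body: 45 × 40, A = 1 800 mm², y = 20 mm, Ī = 240 000 mm⁴.
Semicircular cap: semicircle r = 22.5, A = 795.216 mm², y = 49.5493 mm, Ī = 28129.5 mm⁴.
Centroid: ȳ = ΣA·y / ΣA = 29.0544 mm.
Transfer each piece to the horizontal axis through the centroid using Ī + A·d² with d = y − 29.0544:
  rectangular body: d = -9.05438 mm → contributes +387 567 mm⁴
  semicircular cap: d = 20.4949 mm → contributes +362 153 mm⁴
Total I = 749 720 mm⁴.
Extreme fibre distance c = 33.4456 mm; S = I/c = 22416.1 mm³.

S_x ≈ 2.242 × 10⁴ mm³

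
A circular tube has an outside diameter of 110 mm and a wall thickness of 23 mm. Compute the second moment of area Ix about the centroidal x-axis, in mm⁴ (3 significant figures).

Ix ≈ 6.36 × 10⁶ mm⁴

Treat the section as a set of non-overlapping primitives; coordinates are from the bounding-box lower-left.
Outer circle: ⌀110, A = 9503.3 mm², y = 55 mm, Ī = 7 186 884 mm⁴.
Bore (subtracted): ⌀64, A = 3 217 mm², y = 55 mm, Ī = 823 550 mm⁴.
By symmetry the centroid is at mid-height, ȳ = 55 mm.
All pieces are centred on the centroidal x-axis, so I = ΣĪ (holes subtracted) = 6 363 334 mm⁴.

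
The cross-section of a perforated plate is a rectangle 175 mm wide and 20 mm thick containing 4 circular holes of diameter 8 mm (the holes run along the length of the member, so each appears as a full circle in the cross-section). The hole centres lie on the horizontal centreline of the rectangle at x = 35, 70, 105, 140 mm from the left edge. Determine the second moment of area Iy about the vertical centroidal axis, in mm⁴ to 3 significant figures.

Break the section into simple shapes (no overlaps), measuring from the bottom-left corner of the bounding box.
Plate: 175 × 20, A = 3 500 mm², x = 87.5 mm, Ī = 8 932 292 mm⁴.
Hole 1 (subtracted): ⌀8, A = 50.265 mm², x = 35 mm, Ī = 201.06 mm⁴.
Hole 2 (subtracted): ⌀8, A = 50.265 mm², x = 70 mm, Ī = 201.06 mm⁴.
Hole 3 (subtracted): ⌀8, A = 50.265 mm², x = 105 mm, Ī = 201.06 mm⁴.
Hole 4 (subtracted): ⌀8, A = 50.265 mm², x = 140 mm, Ī = 201.06 mm⁴.
By symmetry the centroid is at mid-width, x̄ = 87.5 mm.
Transfer each piece to the vertical centroidal axis using Ī + A·d² with d = x − 87.5:
  plate: d = 0 mm → contributes +8 932 292 mm⁴
  hole 1: d = -52.5 mm → contributes −138 745 mm⁴
  hole 2: d = -17.5 mm → contributes −15 595 mm⁴
  hole 3: d = 17.5 mm → contributes −15 595 mm⁴
  hole 4: d = 52.5 mm → contributes −138 745 mm⁴
Total I = 8 623 611 mm⁴.

Iy ≈ 8.62 × 10⁶ mm⁴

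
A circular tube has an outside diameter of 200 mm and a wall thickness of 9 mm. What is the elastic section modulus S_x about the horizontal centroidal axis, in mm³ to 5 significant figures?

Break the section into simple shapes (no overlaps), measuring from the bottom-left corner of the bounding box.
Outer circle: ⌀200, A = 31415.93 mm², y = 100 mm, Ī = 78 539 816 mm⁴.
Bore (subtracted): ⌀182, A = 26015.53 mm², y = 100 mm, Ī = 53 858 648 mm⁴.
By symmetry the centroid is at mid-height, ȳ = 100 mm.
All pieces are centred on the horizontal centroidal axis, so I = ΣĪ (holes subtracted) = 24 681 168 mm⁴.
Extreme fibre distance c = 100 mm; S = I/c = 246811.7 mm³.

S_x ≈ 2.4681 × 10⁵ mm³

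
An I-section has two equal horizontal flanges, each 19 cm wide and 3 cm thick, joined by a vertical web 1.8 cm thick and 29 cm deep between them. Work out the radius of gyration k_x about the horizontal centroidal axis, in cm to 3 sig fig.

Decompose the section into non-overlapping parts with the origin at the bottom-left of its bounding rectangle.
Bottom flange: 19 × 3, A = 57 cm², y = 1.5 cm, Ī = 42.75 cm⁴.
Web: 1.8 × 29, A = 52.2 cm², y = 17.5 cm, Ī = 3658.4 cm⁴.
Top flange: 19 × 3, A = 57 cm², y = 33.5 cm, Ī = 42.75 cm⁴.
By symmetry the centroid is at mid-height, ȳ = 17.5 cm.
Transfer each piece to the horizontal centroidal axis using Ī + A·d² with d = y − 17.5:
  bottom flange: d = -16 cm → contributes +14 635 cm⁴
  web: d = 0 cm → contributes +3658.4 cm⁴
  top flange: d = 16 cm → contributes +14 635 cm⁴
Total I = 32 928 cm⁴.
Radius of gyration: k = √(I/A) = √(32 928 / 166.2) = 14.076 cm.

k_x ≈ 14.1 cm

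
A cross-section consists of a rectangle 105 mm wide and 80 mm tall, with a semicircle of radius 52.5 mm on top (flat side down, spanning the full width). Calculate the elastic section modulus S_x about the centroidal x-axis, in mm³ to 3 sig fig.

S_x ≈ 2.30 × 10⁵ mm³

Split into non-overlapping primitives; take the origin at the lower-left of the bounding box.
Rectangular body: 105 × 80, A = 8 400 mm², y = 40 mm, Ī = 4 480 000 mm⁴.
Semicircular cap: semicircle r = 52.5, A = 4329.5 mm², y = 102.28 mm, Ī = 833 814 mm⁴.
Centroid: ȳ = ΣA·y / ΣA = 61.183 mm.
Transfer each piece to the centroidal x-axis using Ī + A·d² with d = y − 61.183:
  rectangular body: d = -21.183 mm → contributes +8 249 241 mm⁴
  semicircular cap: d = 41.099 mm → contributes +8 146 799 mm⁴
Total I = 16 396 040 mm⁴.
Extreme fibre distance c = 71.317 mm; S = I/c = 229 904 mm³.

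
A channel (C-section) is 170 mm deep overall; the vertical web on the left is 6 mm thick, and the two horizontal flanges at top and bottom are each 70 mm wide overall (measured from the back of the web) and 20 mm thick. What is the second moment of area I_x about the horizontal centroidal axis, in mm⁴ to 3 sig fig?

I_x ≈ 1.69 × 10⁷ mm⁴

Decompose the section into non-overlapping parts with the origin at the bottom-left of its bounding rectangle.
Web: 6 × 170, A = 1 020 mm², y = 85 mm, Ī = 2 456 500 mm⁴.
Top flange (beyond web): 64 × 20, A = 1 280 mm², y = 160 mm, Ī = 42 667 mm⁴.
Bottom flange (beyond web): 64 × 20, A = 1 280 mm², y = 10 mm, Ī = 42 667 mm⁴.
By symmetry the centroid is at mid-height, ȳ = 85 mm.
Transfer each piece to the horizontal centroidal axis using Ī + A·d² with d = y − 85:
  web: d = 0 mm → contributes +2 456 500 mm⁴
  top flange (beyond web): d = 75 mm → contributes +7 242 667 mm⁴
  bottom flange (beyond web): d = -75 mm → contributes +7 242 667 mm⁴
Total I = 16 941 833 mm⁴.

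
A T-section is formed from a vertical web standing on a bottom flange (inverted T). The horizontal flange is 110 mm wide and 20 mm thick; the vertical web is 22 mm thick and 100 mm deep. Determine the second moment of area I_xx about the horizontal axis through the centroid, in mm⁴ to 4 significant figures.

I_xx ≈ 5.867 × 10⁶ mm⁴

Split into non-overlapping primitives; take the origin at the lower-left of the bounding box.
Flange: 110 × 20, A = 2 200 mm², y = 10 mm, Ī = 73333.3 mm⁴.
Web: 22 × 100, A = 2 200 mm², y = 70 mm, Ī = 1 833 333 mm⁴.
Centroid: ȳ = ΣA·y / ΣA = 40 mm.
Transfer each piece to the horizontal axis through the centroid using Ī + A·d² with d = y − 40:
  flange: d = -30 mm → contributes +2 053 333 mm⁴
  web: d = 30 mm → contributes +3 813 333 mm⁴
Total I = 5 866 667 mm⁴.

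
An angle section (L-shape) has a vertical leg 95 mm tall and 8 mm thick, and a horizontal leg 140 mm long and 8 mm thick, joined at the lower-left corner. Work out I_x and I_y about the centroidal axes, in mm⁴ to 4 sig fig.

I_x ≈ 1.413 × 10⁶ mm⁴, I_y ≈ 3.703 × 10⁶ mm⁴

Decompose the section into non-overlapping parts with the origin at the bottom-left of its bounding rectangle.
Vertical leg: 8 × 95, A = 760 mm², y = 47.5 mm, Ī = 571 583 mm⁴.
Horizontal leg (remainder): 132 × 8, A = 1 056 mm², y = 4 mm, Ī = 5 632 mm⁴.
Centroid: ȳ = ΣA·y / ΣA = 22.2048 mm.
Transfer each piece to the centroidal x-axis using Ī + A·d² with d = y − 22.2048:
  vertical leg: d = 25.2952 mm → contributes +1 057 865 mm⁴
  horizontal leg (remainder): d = -18.2048 mm → contributes +355 608 mm⁴
Total I = 1 413 473 mm⁴.
For the y-axis: x̄ = 44.7048 mm.
Repeating about the centroidal y-axis gives I_y = 3 702 863 mm⁴.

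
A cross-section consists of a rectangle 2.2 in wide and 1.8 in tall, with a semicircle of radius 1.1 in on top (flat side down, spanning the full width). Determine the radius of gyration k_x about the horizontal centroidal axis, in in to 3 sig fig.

Treat the section as a set of non-overlapping primitives; coordinates are from the bounding-box lower-left.
Rectangular body: 2.2 × 1.8, A = 3.96 in², y = 0.9 in, Ī = 1.0692 in⁴.
Semicircular cap: semicircle r = 1.1, A = 1.9007 in², y = 2.2669 in, Ī = 0.1607 in⁴.
Centroid: ȳ = ΣA·y / ΣA = 1.3433 in.
Transfer each piece to the horizontal centroidal axis using Ī + A·d² with d = y − 1.3433:
  rectangular body: d = -0.44328 in → contributes +1.8473 in⁴
  semicircular cap: d = 0.92357 in → contributes +1.7819 in⁴
Total I = 3.6293 in⁴.
Radius of gyration: k = √(I/A) = √(3.6293 / 5.8607) = 0.78693 in.

k_x ≈ 0.787 in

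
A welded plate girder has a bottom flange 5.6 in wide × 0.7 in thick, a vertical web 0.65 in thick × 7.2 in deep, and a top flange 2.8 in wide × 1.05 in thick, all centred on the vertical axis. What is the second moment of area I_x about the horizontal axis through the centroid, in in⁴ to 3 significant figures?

Split into non-overlapping primitives; take the origin at the lower-left of the bounding box.
Bottom plate: 5.6 × 0.7, A = 3.92 in², y = 0.35 in, Ī = 0.16007 in⁴.
Web plate: 0.65 × 7.2, A = 4.68 in², y = 4.3 in, Ī = 20.218 in⁴.
Top plate: 2.8 × 1.05, A = 2.94 in², y = 8.425 in, Ī = 0.27011 in⁴.
Centroid: ȳ = ΣA·y / ΣA = 4.0091 in.
Transfer each piece to the horizontal axis through the centroid using Ī + A·d² with d = y − 4.0091:
  bottom plate: d = -3.6591 in → contributes +52.646 in⁴
  web plate: d = 0.29086 in → contributes +20.614 in⁴
  top plate: d = 4.4159 in → contributes +57.6 in⁴
Total I = 130.86 in⁴.

I_x ≈ 131 in⁴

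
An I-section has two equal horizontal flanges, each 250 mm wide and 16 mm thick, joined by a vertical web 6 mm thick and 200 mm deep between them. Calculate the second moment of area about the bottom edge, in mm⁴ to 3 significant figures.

I_base ≈ 2.21 × 10⁸ mm⁴

Split into non-overlapping primitives; take the origin at the lower-left of the bounding box.
Bottom flange: 250 × 16, A = 4 000 mm², y = 8 mm, Ī = 85 333 mm⁴.
Web: 6 × 200, A = 1 200 mm², y = 116 mm, Ī = 4 000 000 mm⁴.
Top flange: 250 × 16, A = 4 000 mm², y = 224 mm, Ī = 85 333 mm⁴.
Transfer each piece to the base of the section using Ī + A·d² with d = y − 0:
  bottom flange: d = 8 mm → contributes +341 333 mm⁴
  web: d = 116 mm → contributes +20 147 200 mm⁴
  top flange: d = 224 mm → contributes +200 789 333 mm⁴
Total I = 221 277 867 mm⁴.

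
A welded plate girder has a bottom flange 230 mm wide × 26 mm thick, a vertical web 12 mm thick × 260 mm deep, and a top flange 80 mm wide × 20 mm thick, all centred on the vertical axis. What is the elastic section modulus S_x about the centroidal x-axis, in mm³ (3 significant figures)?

Split into non-overlapping primitives; take the origin at the lower-left of the bounding box.
Bottom plate: 230 × 26, A = 5 980 mm², y = 13 mm, Ī = 336 873 mm⁴.
Web plate: 12 × 260, A = 3 120 mm², y = 156 mm, Ī = 17 576 000 mm⁴.
Top plate: 80 × 20, A = 1 600 mm², y = 296 mm, Ī = 53 333 mm⁴.
Centroid: ȳ = ΣA·y / ΣA = 97.015 mm.
Transfer each piece to the centroidal x-axis using Ī + A·d² with d = y − 97.015:
  bottom plate: d = -84.015 mm → contributes +42 546 777 mm⁴
  web plate: d = 58.985 mm → contributes +28 431 216 mm⁴
  top plate: d = 198.99 mm → contributes +63 405 411 mm⁴
Total I = 134 383 404 mm⁴.
Extreme fibre distance c = 208.99 mm; S = I/c = 643 029 mm³.

S_x ≈ 6.43 × 10⁵ mm³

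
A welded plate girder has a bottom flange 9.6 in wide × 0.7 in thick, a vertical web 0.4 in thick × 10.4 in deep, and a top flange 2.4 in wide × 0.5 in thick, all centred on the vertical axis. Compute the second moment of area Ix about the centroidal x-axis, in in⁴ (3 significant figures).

Ix ≈ 202 in⁴

Decompose the section into non-overlapping parts with the origin at the bottom-left of its bounding rectangle.
Bottom plate: 9.6 × 0.7, A = 6.72 in², y = 0.35 in, Ī = 0.2744 in⁴.
Web plate: 0.4 × 10.4, A = 4.16 in², y = 5.9 in, Ī = 37.495 in⁴.
Top plate: 2.4 × 0.5, A = 1.2 in², y = 11.35 in, Ī = 0.025 in⁴.
Centroid: ȳ = ΣA·y / ΣA = 3.354 in.
Transfer each piece to the centroidal x-axis using Ī + A·d² with d = y − 3.354:
  bottom plate: d = -3.004 in → contributes +60.915 in⁴
  web plate: d = 2.546 in → contributes +64.462 in⁴
  top plate: d = 7.996 in → contributes +76.749 in⁴
Total I = 202.13 in⁴.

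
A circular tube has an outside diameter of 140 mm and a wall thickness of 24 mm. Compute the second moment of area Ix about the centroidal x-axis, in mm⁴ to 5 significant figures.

Ix ≈ 1.5341 × 10⁷ mm⁴

Decompose the section into non-overlapping parts with the origin at the bottom-left of its bounding rectangle.
Outer circle: ⌀140, A = 15393.8 mm², y = 70 mm, Ī = 18 857 410 mm⁴.
Bore (subtracted): ⌀92, A = 6647.61 mm², y = 70 mm, Ī = 3 516 586 mm⁴.
By symmetry the centroid is at mid-height, ȳ = 70 mm.
All pieces are centred on the centroidal x-axis, so I = ΣĪ (holes subtracted) = 15 340 824 mm⁴.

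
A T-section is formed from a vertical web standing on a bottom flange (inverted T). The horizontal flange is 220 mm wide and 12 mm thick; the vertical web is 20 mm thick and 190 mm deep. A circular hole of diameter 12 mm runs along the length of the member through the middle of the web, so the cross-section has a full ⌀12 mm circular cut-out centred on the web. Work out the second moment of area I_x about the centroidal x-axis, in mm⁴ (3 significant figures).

Decompose the section into non-overlapping parts with the origin at the bottom-left of its bounding rectangle.
Flange: 220 × 12, A = 2 640 mm², y = 6 mm, Ī = 31 680 mm⁴.
Web: 20 × 190, A = 3 800 mm², y = 107 mm, Ī = 11 431 667 mm⁴.
Hole (subtracted): ⌀12, A = 113.1 mm², y = 107 mm, Ī = 1017.9 mm⁴.
Centroid: ȳ = ΣA·y / ΣA = 64.856 mm.
Transfer each piece to the centroidal x-axis using Ī + A·d² with d = y − 64.856:
  flange: d = -58.856 mm → contributes +9 176 764 mm⁴
  web: d = 42.144 mm → contributes +18 180 860 mm⁴
  hole: d = 42.144 mm → contributes −201 890 mm⁴
Total I = 27 155 734 mm⁴.

I_x ≈ 2.72 × 10⁷ mm⁴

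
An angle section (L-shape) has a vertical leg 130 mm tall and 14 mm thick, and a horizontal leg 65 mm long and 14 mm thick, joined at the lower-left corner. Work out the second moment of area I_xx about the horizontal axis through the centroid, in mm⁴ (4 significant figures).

Break the section into simple shapes (no overlaps), measuring from the bottom-left corner of the bounding box.
Vertical leg: 14 × 130, A = 1 820 mm², y = 65 mm, Ī = 2 563 167 mm⁴.
Horizontal leg (remainder): 51 × 14, A = 714 mm², y = 7 mm, Ī = 11 662 mm⁴.
Centroid: ȳ = ΣA·y / ΣA = 48.6575 mm.
Transfer each piece to the horizontal axis through the centroid using Ī + A·d² with d = y − 48.6575:
  vertical leg: d = 16.3425 mm → contributes +3 049 250 mm⁴
  horizontal leg (remainder): d = -41.6575 mm → contributes +1 250 698 mm⁴
Total I = 4 299 947 mm⁴.

I_xx ≈ 4.300 × 10⁶ mm⁴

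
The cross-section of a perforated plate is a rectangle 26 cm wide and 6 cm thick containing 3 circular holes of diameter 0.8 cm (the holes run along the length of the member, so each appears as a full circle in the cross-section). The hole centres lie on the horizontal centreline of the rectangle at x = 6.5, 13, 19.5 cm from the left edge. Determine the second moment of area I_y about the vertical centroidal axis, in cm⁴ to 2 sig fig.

I_y ≈ 8700 cm⁴

Break the section into simple shapes (no overlaps), measuring from the bottom-left corner of the bounding box.
Plate: 26 × 6, A = 156 cm², x = 13 cm, Ī = 8 788 cm⁴.
Hole 1 (subtracted): ⌀0.8, A = 0.5027 cm², x = 6.5 cm, Ī = 0.02011 cm⁴.
Hole 2 (subtracted): ⌀0.8, A = 0.5027 cm², x = 13 cm, Ī = 0.02011 cm⁴.
Hole 3 (subtracted): ⌀0.8, A = 0.5027 cm², x = 19.5 cm, Ī = 0.02011 cm⁴.
By symmetry the centroid is at mid-width, x̄ = 13 cm.
Transfer each piece to the vertical centroidal axis using Ī + A·d² with d = x − 13:
  plate: d = 0 cm → contributes +8 788 cm⁴
  hole 1: d = -6.5 cm → contributes −21.26 cm⁴
  hole 2: d = 0 cm → contributes −0.02011 cm⁴
  hole 3: d = 6.5 cm → contributes −21.26 cm⁴
Total I = 8 745 cm⁴.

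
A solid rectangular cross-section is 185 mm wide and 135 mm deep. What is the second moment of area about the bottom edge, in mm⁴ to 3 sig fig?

The section: 185 × 135, A = 24 975 mm², y = 67.5 mm, Ī = 37 930 781 mm⁴.
Transfer it to the base of the section using Ī + A·d² with d = y − 0:
  the section: d = 67.5 mm → contributes +151 723 125 mm⁴
Total I = 151 723 125 mm⁴.

I_base ≈ 1.52 × 10⁸ mm⁴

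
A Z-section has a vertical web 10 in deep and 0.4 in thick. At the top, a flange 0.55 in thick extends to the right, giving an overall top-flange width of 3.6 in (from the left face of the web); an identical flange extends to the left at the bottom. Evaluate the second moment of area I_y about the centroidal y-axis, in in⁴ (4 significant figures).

Treat the section as a set of non-overlapping primitives; coordinates are from the bounding-box lower-left.
Web: 0.4 × 10, A = 4 in², x = 3.4 in, Ī = 0.0533333 in⁴.
Top flange (beyond web): 3.2 × 0.55, A = 1.76 in², x = 5.2 in, Ī = 1.50187 in⁴.
Bottom flange (beyond web): 3.2 × 0.55, A = 1.76 in², x = 1.6 in, Ī = 1.50187 in⁴.
Centroid: x̄ = ΣA·x / ΣA = 3.4 in.
Transfer each piece to the centroidal y-axis using Ī + A·d² with d = x − 3.4:
  web: d = 0 in → contributes +0.0533333 in⁴
  top flange (beyond web): d = 1.8 in → contributes +7.20427 in⁴
  bottom flange (beyond web): d = -1.8 in → contributes +7.20427 in⁴
Total I = 14.4619 in⁴.

I_y ≈ 14.46 in⁴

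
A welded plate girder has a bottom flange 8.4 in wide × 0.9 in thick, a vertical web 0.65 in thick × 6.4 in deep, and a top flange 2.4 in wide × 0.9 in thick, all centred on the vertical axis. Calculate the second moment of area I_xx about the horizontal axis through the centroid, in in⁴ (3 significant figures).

Break the section into simple shapes (no overlaps), measuring from the bottom-left corner of the bounding box.
Bottom plate: 8.4 × 0.9, A = 7.56 in², y = 0.45 in, Ī = 0.5103 in⁴.
Web plate: 0.65 × 6.4, A = 4.16 in², y = 4.1 in, Ī = 14.199 in⁴.
Top plate: 2.4 × 0.9, A = 2.16 in², y = 7.75 in, Ī = 0.1458 in⁴.
Centroid: ȳ = ΣA·y / ΣA = 2.68 in.
Transfer each piece to the horizontal axis through the centroid using Ī + A·d² with d = y − 2.68:
  bottom plate: d = -2.23 in → contributes +38.104 in⁴
  web plate: d = 1.42 in → contributes +22.588 in⁴
  top plate: d = 5.07 in → contributes +55.669 in⁴
Total I = 116.36 in⁴.

I_xx ≈ 116 in⁴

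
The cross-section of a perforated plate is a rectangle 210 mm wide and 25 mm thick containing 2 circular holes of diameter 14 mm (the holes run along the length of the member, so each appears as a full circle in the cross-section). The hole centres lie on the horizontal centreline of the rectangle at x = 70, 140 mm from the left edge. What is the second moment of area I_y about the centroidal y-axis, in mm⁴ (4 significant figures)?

Break the section into simple shapes (no overlaps), measuring from the bottom-left corner of the bounding box.
Plate: 210 × 25, A = 5 250 mm², x = 105 mm, Ī = 19 293 750 mm⁴.
Hole 1 (subtracted): ⌀14, A = 153.938 mm², x = 70 mm, Ī = 1885.74 mm⁴.
Hole 2 (subtracted): ⌀14, A = 153.938 mm², x = 140 mm, Ī = 1885.74 mm⁴.
By symmetry the centroid is at mid-width, x̄ = 105 mm.
Transfer each piece to the centroidal y-axis using Ī + A·d² with d = x − 105:
  plate: d = 0 mm → contributes +19 293 750 mm⁴
  hole 1: d = -35 mm → contributes −190 460 mm⁴
  hole 2: d = 35 mm → contributes −190 460 mm⁴
Total I = 18 912 830 mm⁴.

I_y ≈ 1.891 × 10⁷ mm⁴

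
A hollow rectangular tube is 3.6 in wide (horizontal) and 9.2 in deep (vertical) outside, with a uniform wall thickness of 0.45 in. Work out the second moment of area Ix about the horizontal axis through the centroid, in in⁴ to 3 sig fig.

Ix ≈ 105 in⁴

Split into non-overlapping primitives; take the origin at the lower-left of the bounding box.
Outer rectangle: 3.6 × 9.2, A = 33.12 in², y = 4.6 in, Ī = 233.61 in⁴.
Inner void (subtracted): 2.7 × 8.3, A = 22.41 in², y = 4.6 in, Ī = 128.65 in⁴.
By symmetry the centroid is at mid-height, ȳ = 4.6 in.
All pieces are centred on the horizontal axis through the centroid, so I = ΣĪ (holes subtracted) = 104.95 in⁴.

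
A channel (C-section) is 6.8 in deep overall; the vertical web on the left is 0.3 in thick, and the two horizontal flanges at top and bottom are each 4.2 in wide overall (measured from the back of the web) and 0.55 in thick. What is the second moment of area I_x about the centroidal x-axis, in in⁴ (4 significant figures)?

Break the section into simple shapes (no overlaps), measuring from the bottom-left corner of the bounding box.
Web: 0.3 × 6.8, A = 2.04 in², y = 3.4 in, Ī = 7.8608 in⁴.
Top flange (beyond web): 3.9 × 0.55, A = 2.145 in², y = 6.525 in, Ī = 0.0540719 in⁴.
Bottom flange (beyond web): 3.9 × 0.55, A = 2.145 in², y = 0.275 in, Ī = 0.0540719 in⁴.
By symmetry the centroid is at mid-height, ȳ = 3.4 in.
Transfer each piece to the centroidal x-axis using Ī + A·d² with d = y − 3.4:
  web: d = 0 in → contributes +7.8608 in⁴
  top flange (beyond web): d = 3.125 in → contributes +21.0013 in⁴
  bottom flange (beyond web): d = -3.125 in → contributes +21.0013 in⁴
Total I = 49.8635 in⁴.

I_x ≈ 49.86 in⁴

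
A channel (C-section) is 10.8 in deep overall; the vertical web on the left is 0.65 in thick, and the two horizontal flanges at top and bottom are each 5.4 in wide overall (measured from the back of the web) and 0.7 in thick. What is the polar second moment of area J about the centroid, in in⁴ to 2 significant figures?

J ≈ 280 in⁴

Break the section into simple shapes (no overlaps), measuring from the bottom-left corner of the bounding box.
Web: 0.65 × 10.8, A = 7.02 in², y = 5.4 in, Ī = 68.23 in⁴.
Top flange (beyond web): 4.75 × 0.7, A = 3.325 in², y = 10.45 in, Ī = 0.1358 in⁴.
Bottom flange (beyond web): 4.75 × 0.7, A = 3.325 in², y = 0.35 in, Ī = 0.1358 in⁴.
By symmetry the centroid is at mid-height, ȳ = 5.4 in.
Transfer each piece to the centroidal x-axis using Ī + A·d² with d = y − 5.4:
  web: d = 0 in → contributes +68.23 in⁴
  top flange (beyond web): d = 5.05 in → contributes +84.93 in⁴
  bottom flange (beyond web): d = -5.05 in → contributes +84.93 in⁴
Total I = 238.1 in⁴.
For the y-axis: x̄ = 1.638 in.
Repeating about the centroidal y-axis gives I_y = 37.65 in⁴.
Polar second moment: J = I_x + I_y = 275.7 in⁴.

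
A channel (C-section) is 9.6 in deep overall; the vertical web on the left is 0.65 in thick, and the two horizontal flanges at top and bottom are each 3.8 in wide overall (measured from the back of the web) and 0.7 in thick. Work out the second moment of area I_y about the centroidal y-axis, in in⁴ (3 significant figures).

Split into non-overlapping primitives; take the origin at the lower-left of the bounding box.
Web: 0.65 × 9.6, A = 6.24 in², x = 0.325 in, Ī = 0.2197 in⁴.
Top flange (beyond web): 3.15 × 0.7, A = 2.205 in², x = 2.225 in, Ī = 1.8233 in⁴.
Bottom flange (beyond web): 3.15 × 0.7, A = 2.205 in², x = 2.225 in, Ī = 1.8233 in⁴.
Centroid: x̄ = ΣA·x / ΣA = 1.1118 in.
Transfer each piece to the centroidal y-axis using Ī + A·d² with d = x − 1.1118:
  web: d = -0.78676 in → contributes +4.0822 in⁴
  top flange (beyond web): d = 1.1132 in → contributes +4.5559 in⁴
  bottom flange (beyond web): d = 1.1132 in → contributes +4.5559 in⁴
Total I = 13.194 in⁴.

I_y ≈ 13.2 in⁴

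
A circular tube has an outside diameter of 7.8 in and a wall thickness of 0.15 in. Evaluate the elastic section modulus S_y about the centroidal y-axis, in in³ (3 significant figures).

S_y ≈ 6.76 in³

Break the section into simple shapes (no overlaps), measuring from the bottom-left corner of the bounding box.
Outer circle: ⌀7.8, A = 47.784 in², x = 3.9 in, Ī = 181.7 in⁴.
Bore (subtracted): ⌀7.5, A = 44.179 in², x = 3.9 in, Ī = 155.32 in⁴.
By symmetry the centroid is at mid-width, x̄ = 3.9 in.
All pieces are centred on the centroidal y-axis, so I = ΣĪ (holes subtracted) = 26.382 in⁴.
Extreme fibre distance c = 3.9 in; S = I/c = 6.7645 in³.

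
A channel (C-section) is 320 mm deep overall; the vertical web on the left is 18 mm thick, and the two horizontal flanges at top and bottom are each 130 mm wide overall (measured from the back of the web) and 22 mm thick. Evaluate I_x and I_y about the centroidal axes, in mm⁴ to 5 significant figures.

I_x ≈ 1.5876 × 10⁸ mm⁴, I_y ≈ 1.6528 × 10⁷ mm⁴

Treat the section as a set of non-overlapping primitives; coordinates are from the bounding-box lower-left.
Web: 18 × 320, A = 5 760 mm², y = 160 mm, Ī = 49 152 000 mm⁴.
Top flange (beyond web): 112 × 22, A = 2 464 mm², y = 309 mm, Ī = 99381.33 mm⁴.
Bottom flange (beyond web): 112 × 22, A = 2 464 mm², y = 11 mm, Ī = 99381.33 mm⁴.
By symmetry the centroid is at mid-height, ȳ = 160 mm.
Transfer each piece to the centroidal x-axis using Ī + A·d² with d = y − 160:
  web: d = 0 mm → contributes +49 152 000 mm⁴
  top flange (beyond web): d = 149 mm → contributes +54 802 645 mm⁴
  bottom flange (beyond web): d = -149 mm → contributes +54 802 645 mm⁴
Total I = 158 757 291 mm⁴.
For the y-axis: x̄ = 38.97006 mm.
Repeating about the centroidal y-axis gives I_y = 16 527 713 mm⁴.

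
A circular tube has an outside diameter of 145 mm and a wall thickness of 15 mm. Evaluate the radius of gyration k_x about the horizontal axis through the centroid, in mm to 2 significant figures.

Break the section into simple shapes (no overlaps), measuring from the bottom-left corner of the bounding box.
Outer circle: ⌀145, A = 16 513 mm², y = 72.5 mm, Ī = 21 699 109 mm⁴.
Bore (subtracted): ⌀115, A = 10 387 mm², y = 72.5 mm, Ī = 8 585 414 mm⁴.
By symmetry the centroid is at mid-height, ȳ = 72.5 mm.
All pieces are centred on the horizontal axis through the centroid, so I = ΣĪ (holes subtracted) = 13 113 695 mm⁴.
Radius of gyration: k = √(I/A) = √(13 113 695 / 6 126) = 46.27 mm.

k_x ≈ 46 mm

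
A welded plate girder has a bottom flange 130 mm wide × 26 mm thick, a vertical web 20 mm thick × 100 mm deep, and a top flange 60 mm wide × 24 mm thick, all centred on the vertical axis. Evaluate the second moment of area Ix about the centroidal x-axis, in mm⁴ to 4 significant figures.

Ix ≈ 1.863 × 10⁷ mm⁴

Split into non-overlapping primitives; take the origin at the lower-left of the bounding box.
Bottom plate: 130 × 26, A = 3 380 mm², y = 13 mm, Ī = 190 407 mm⁴.
Web plate: 20 × 100, A = 2 000 mm², y = 76 mm, Ī = 1 666 667 mm⁴.
Top plate: 60 × 24, A = 1 440 mm², y = 138 mm, Ī = 69 120 mm⁴.
Centroid: ȳ = ΣA·y / ΣA = 57.868 mm.
Transfer each piece to the centroidal x-axis using Ī + A·d² with d = y − 57.868:
  bottom plate: d = -44.868 mm → contributes +6 994 822 mm⁴
  web plate: d = 18.132 mm → contributes +2 324 203 mm⁴
  top plate: d = 80.132 mm → contributes +9 315 550 mm⁴
Total I = 18 634 575 mm⁴.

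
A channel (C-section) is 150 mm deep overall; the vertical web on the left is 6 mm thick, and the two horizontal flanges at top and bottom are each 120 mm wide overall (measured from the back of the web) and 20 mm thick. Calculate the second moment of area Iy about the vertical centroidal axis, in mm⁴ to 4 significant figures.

Iy ≈ 7.647 × 10⁶ mm⁴

Decompose the section into non-overlapping parts with the origin at the bottom-left of its bounding rectangle.
Web: 6 × 150, A = 900 mm², x = 3 mm, Ī = 2 700 mm⁴.
Top flange (beyond web): 114 × 20, A = 2 280 mm², x = 63 mm, Ī = 2 469 240 mm⁴.
Bottom flange (beyond web): 114 × 20, A = 2 280 mm², x = 63 mm, Ī = 2 469 240 mm⁴.
Centroid: x̄ = ΣA·x / ΣA = 53.1099 mm.
Transfer each piece to the vertical centroidal axis using Ī + A·d² with d = x − 53.1099:
  web: d = -50.1099 mm → contributes +2 262 601 mm⁴
  top flange (beyond web): d = 9.89011 mm → contributes +2 692 257 mm⁴
  bottom flange (beyond web): d = 9.89011 mm → contributes +2 692 257 mm⁴
Total I = 7 647 114 mm⁴.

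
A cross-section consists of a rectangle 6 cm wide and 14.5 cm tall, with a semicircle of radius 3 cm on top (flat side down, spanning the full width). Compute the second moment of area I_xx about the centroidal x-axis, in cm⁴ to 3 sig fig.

I_xx ≈ 2420 cm⁴

Break the section into simple shapes (no overlaps), measuring from the bottom-left corner of the bounding box.
Rectangular body: 6 × 14.5, A = 87 cm², y = 7.25 cm, Ī = 1524.3 cm⁴.
Semicircular cap: semicircle r = 3, A = 14.137 cm², y = 15.773 cm, Ī = 8.8903 cm⁴.
Centroid: ȳ = ΣA·y / ΣA = 8.4414 cm.
Transfer each piece to the centroidal x-axis using Ī + A·d² with d = y − 8.4414:
  rectangular body: d = -1.1914 cm → contributes +1647.8 cm⁴
  semicircular cap: d = 7.3318 cm → contributes +768.85 cm⁴
Total I = 2416.6 cm⁴.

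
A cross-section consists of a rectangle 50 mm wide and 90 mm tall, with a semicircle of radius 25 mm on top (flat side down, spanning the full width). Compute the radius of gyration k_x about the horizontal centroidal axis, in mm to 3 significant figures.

Treat the section as a set of non-overlapping primitives; coordinates are from the bounding-box lower-left.
Rectangular body: 50 × 90, A = 4 500 mm², y = 45 mm, Ī = 3 037 500 mm⁴.
Semicircular cap: semicircle r = 25, A = 981.75 mm², y = 100.61 mm, Ī = 42 874 mm⁴.
Centroid: ȳ = ΣA·y / ΣA = 54.959 mm.
Transfer each piece to the horizontal centroidal axis using Ī + A·d² with d = y − 54.959:
  rectangular body: d = -9.9595 mm → contributes +3 483 860 mm⁴
  semicircular cap: d = 45.651 mm → contributes +2 088 837 mm⁴
Total I = 5 572 697 mm⁴.
Radius of gyration: k = √(I/A) = √(5 572 697 / 5481.7) = 31.884 mm.

k_x ≈ 31.9 mm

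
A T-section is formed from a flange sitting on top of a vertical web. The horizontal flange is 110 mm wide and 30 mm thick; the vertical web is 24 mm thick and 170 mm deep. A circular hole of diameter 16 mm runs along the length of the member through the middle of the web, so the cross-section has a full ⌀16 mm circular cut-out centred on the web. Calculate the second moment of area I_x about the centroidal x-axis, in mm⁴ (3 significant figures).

I_x ≈ 2.79 × 10⁷ mm⁴

Break the section into simple shapes (no overlaps), measuring from the bottom-left corner of the bounding box.
Flange: 110 × 30, A = 3 300 mm², y = 185 mm, Ī = 247 500 mm⁴.
Web: 24 × 170, A = 4 080 mm², y = 85 mm, Ī = 9 826 000 mm⁴.
Hole (subtracted): ⌀16, A = 201.06 mm², y = 85 mm, Ī = 3 217 mm⁴.
Centroid: ȳ = ΣA·y / ΣA = 130.97 mm.
Transfer each piece to the centroidal x-axis using Ī + A·d² with d = y − 130.97:
  flange: d = 54.032 mm → contributes +9 881 779 mm⁴
  web: d = -45.968 mm → contributes +18 447 198 mm⁴
  hole: d = -45.968 mm → contributes −428 069 mm⁴
Total I = 27 900 909 mm⁴.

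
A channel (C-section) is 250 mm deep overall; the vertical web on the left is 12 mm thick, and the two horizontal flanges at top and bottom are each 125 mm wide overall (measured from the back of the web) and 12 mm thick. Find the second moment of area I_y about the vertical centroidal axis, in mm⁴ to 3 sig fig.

I_y ≈ 8.49 × 10⁶ mm⁴

Break the section into simple shapes (no overlaps), measuring from the bottom-left corner of the bounding box.
Web: 12 × 250, A = 3 000 mm², x = 6 mm, Ī = 36 000 mm⁴.
Top flange (beyond web): 113 × 12, A = 1 356 mm², x = 68.5 mm, Ī = 1 442 897 mm⁴.
Bottom flange (beyond web): 113 × 12, A = 1 356 mm², x = 68.5 mm, Ī = 1 442 897 mm⁴.
Centroid: x̄ = ΣA·x / ΣA = 35.674 mm.
Transfer each piece to the vertical centroidal axis using Ī + A·d² with d = x − 35.674:
  web: d = -29.674 mm → contributes +2 677 705 mm⁴
  top flange (beyond web): d = 32.826 mm → contributes +2 904 017 mm⁴
  bottom flange (beyond web): d = 32.826 mm → contributes +2 904 017 mm⁴
Total I = 8 485 738 mm⁴.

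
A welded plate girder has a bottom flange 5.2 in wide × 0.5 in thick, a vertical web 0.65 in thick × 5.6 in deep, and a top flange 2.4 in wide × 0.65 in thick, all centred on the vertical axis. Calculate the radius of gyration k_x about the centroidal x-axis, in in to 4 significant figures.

k_x ≈ 2.477 in

Break the section into simple shapes (no overlaps), measuring from the bottom-left corner of the bounding box.
Bottom plate: 5.2 × 0.5, A = 2.6 in², y = 0.25 in, Ī = 0.0541667 in⁴.
Web plate: 0.65 × 5.6, A = 3.64 in², y = 3.3 in, Ī = 9.51253 in⁴.
Top plate: 2.4 × 0.65, A = 1.56 in², y = 6.425 in, Ī = 0.054925 in⁴.
Centroid: ȳ = ΣA·y / ΣA = 2.90833 in.
Transfer each piece to the centroidal x-axis using Ī + A·d² with d = y − 2.90833:
  bottom plate: d = -2.65833 in → contributes +18.4277 in⁴
  web plate: d = 0.391667 in → contributes +10.0709 in⁴
  top plate: d = 3.51667 in → contributes +19.3474 in⁴
Total I = 47.846 in⁴.
Radius of gyration: k = √(I/A) = √(47.846 / 7.8) = 2.47671 in.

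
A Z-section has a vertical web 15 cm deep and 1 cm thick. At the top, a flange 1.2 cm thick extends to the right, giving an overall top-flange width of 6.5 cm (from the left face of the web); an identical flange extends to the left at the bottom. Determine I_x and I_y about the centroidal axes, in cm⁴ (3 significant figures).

I_x ≈ 911 cm⁴, I_y ≈ 174 cm⁴

Decompose the section into non-overlapping parts with the origin at the bottom-left of its bounding rectangle.
Web: 1 × 15, A = 15 cm², y = 7.5 cm, Ī = 281.25 cm⁴.
Top flange (beyond web): 5.5 × 1.2, A = 6.6 cm², y = 14.4 cm, Ī = 0.792 cm⁴.
Bottom flange (beyond web): 5.5 × 1.2, A = 6.6 cm², y = 0.6 cm, Ī = 0.792 cm⁴.
Centroid: ȳ = ΣA·y / ΣA = 7.5 cm.
Transfer each piece to the centroidal x-axis using Ī + A·d² with d = y − 7.5:
  web: d = 0 cm → contributes +281.25 cm⁴
  top flange (beyond web): d = 6.9 cm → contributes +315.02 cm⁴
  bottom flange (beyond web): d = -6.9 cm → contributes +315.02 cm⁴
Total I = 911.29 cm⁴.
For the y-axis: x̄ = 6 cm.
Repeating about the centroidal y-axis gives I_y = 173.95 cm⁴.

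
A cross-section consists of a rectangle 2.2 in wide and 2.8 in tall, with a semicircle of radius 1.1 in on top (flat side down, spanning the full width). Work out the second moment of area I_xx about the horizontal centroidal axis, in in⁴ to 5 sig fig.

Break the section into simple shapes (no overlaps), measuring from the bottom-left corner of the bounding box.
Rectangular body: 2.2 × 2.8, A = 6.16 in², y = 1.4 in, Ī = 4.024533 in⁴.
Semicircular cap: semicircle r = 1.1, A = 1.900664 in², y = 3.266854 in, Ī = 0.1606952 in⁴.
Centroid: ȳ = ΣA·y / ΣA = 1.840195 in.
Transfer each piece to the horizontal centroidal axis using Ī + A·d² with d = y − 1.840195:
  rectangular body: d = -0.4401948 in → contributes +5.218166 in⁴
  semicircular cap: d = 1.42666 in → contributes +4.029226 in⁴
Total I = 9.247391 in⁴.

I_xx ≈ 9.2474 in⁴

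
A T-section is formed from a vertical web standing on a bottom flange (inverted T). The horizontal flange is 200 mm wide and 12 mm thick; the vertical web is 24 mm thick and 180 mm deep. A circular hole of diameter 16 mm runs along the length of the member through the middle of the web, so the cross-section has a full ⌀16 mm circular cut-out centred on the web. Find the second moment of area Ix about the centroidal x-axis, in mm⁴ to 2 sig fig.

Ix ≈ 2.6 × 10⁷ mm⁴

Break the section into simple shapes (no overlaps), measuring from the bottom-left corner of the bounding box.
Flange: 200 × 12, A = 2 400 mm², y = 6 mm, Ī = 28 800 mm⁴.
Web: 24 × 180, A = 4 320 mm², y = 102 mm, Ī = 11 664 000 mm⁴.
Hole (subtracted): ⌀16, A = 201.1 mm², y = 102 mm, Ī = 3 217 mm⁴.
Centroid: ȳ = ΣA·y / ΣA = 66.66 mm.
Transfer each piece to the centroidal x-axis using Ī + A·d² with d = y − 66.66:
  flange: d = -60.66 mm → contributes +8 859 000 mm⁴
  web: d = 35.34 mm → contributes +17 060 286 mm⁴
  hole: d = 35.34 mm → contributes −254 372 mm⁴
Total I = 25 664 914 mm⁴.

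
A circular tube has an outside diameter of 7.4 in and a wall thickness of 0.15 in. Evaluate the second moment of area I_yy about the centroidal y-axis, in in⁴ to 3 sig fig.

Treat the section as a set of non-overlapping primitives; coordinates are from the bounding-box lower-left.
Outer circle: ⌀7.4, A = 43.008 in², x = 3.7 in, Ī = 147.2 in⁴.
Bore (subtracted): ⌀7.1, A = 39.592 in², x = 3.7 in, Ī = 124.74 in⁴.
By symmetry the centroid is at mid-width, x̄ = 3.7 in.
All pieces are centred on the centroidal y-axis, so I = ΣĪ (holes subtracted) = 22.457 in⁴.

I_yy ≈ 22.5 in⁴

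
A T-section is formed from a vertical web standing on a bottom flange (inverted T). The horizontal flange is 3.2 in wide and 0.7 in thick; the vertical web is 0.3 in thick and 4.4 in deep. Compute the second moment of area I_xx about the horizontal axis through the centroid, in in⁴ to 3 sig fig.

Split into non-overlapping primitives; take the origin at the lower-left of the bounding box.
Flange: 3.2 × 0.7, A = 2.24 in², y = 0.35 in, Ī = 0.091467 in⁴.
Web: 0.3 × 4.4, A = 1.32 in², y = 2.9 in, Ī = 2.1296 in⁴.
Centroid: ȳ = ΣA·y / ΣA = 1.2955 in.
Transfer each piece to the horizontal axis through the centroid using Ī + A·d² with d = y − 1.2955:
  flange: d = -0.94551 in → contributes +2.094 in⁴
  web: d = 1.6045 in → contributes +5.5278 in⁴
Total I = 7.6218 in⁴.

I_xx ≈ 7.62 in⁴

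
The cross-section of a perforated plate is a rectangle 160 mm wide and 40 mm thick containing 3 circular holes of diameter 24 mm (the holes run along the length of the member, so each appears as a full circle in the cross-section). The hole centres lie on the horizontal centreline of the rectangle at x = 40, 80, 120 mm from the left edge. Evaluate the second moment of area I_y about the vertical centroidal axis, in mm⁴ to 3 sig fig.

Decompose the section into non-overlapping parts with the origin at the bottom-left of its bounding rectangle.
Plate: 160 × 40, A = 6 400 mm², x = 80 mm, Ī = 13 653 333 mm⁴.
Hole 1 (subtracted): ⌀24, A = 452.39 mm², x = 40 mm, Ī = 16 286 mm⁴.
Hole 2 (subtracted): ⌀24, A = 452.39 mm², x = 80 mm, Ī = 16 286 mm⁴.
Hole 3 (subtracted): ⌀24, A = 452.39 mm², x = 120 mm, Ī = 16 286 mm⁴.
By symmetry the centroid is at mid-width, x̄ = 80 mm.
Transfer each piece to the vertical centroidal axis using Ī + A·d² with d = x − 80:
  plate: d = 0 mm → contributes +13 653 333 mm⁴
  hole 1: d = -40 mm → contributes −740 109 mm⁴
  hole 2: d = 0 mm → contributes −16 286 mm⁴
  hole 3: d = 40 mm → contributes −740 109 mm⁴
Total I = 12 156 829 mm⁴.

I_y ≈ 1.22 × 10⁷ mm⁴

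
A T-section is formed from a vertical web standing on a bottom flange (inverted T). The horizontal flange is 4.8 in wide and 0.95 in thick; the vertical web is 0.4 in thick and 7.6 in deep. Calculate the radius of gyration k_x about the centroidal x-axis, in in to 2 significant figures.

Treat the section as a set of non-overlapping primitives; coordinates are from the bounding-box lower-left.
Flange: 4.8 × 0.95, A = 4.56 in², y = 0.475 in, Ī = 0.343 in⁴.
Web: 0.4 × 7.6, A = 3.04 in², y = 4.75 in, Ī = 14.63 in⁴.
Centroid: ȳ = ΣA·y / ΣA = 2.185 in.
Transfer each piece to the centroidal x-axis using Ī + A·d² with d = y − 2.185:
  flange: d = -1.71 in → contributes +13.68 in⁴
  web: d = 2.565 in → contributes +34.63 in⁴
Total I = 48.31 in⁴.
Radius of gyration: k = √(I/A) = √(48.31 / 7.6) = 2.521 in.

k_x ≈ 2.5 in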